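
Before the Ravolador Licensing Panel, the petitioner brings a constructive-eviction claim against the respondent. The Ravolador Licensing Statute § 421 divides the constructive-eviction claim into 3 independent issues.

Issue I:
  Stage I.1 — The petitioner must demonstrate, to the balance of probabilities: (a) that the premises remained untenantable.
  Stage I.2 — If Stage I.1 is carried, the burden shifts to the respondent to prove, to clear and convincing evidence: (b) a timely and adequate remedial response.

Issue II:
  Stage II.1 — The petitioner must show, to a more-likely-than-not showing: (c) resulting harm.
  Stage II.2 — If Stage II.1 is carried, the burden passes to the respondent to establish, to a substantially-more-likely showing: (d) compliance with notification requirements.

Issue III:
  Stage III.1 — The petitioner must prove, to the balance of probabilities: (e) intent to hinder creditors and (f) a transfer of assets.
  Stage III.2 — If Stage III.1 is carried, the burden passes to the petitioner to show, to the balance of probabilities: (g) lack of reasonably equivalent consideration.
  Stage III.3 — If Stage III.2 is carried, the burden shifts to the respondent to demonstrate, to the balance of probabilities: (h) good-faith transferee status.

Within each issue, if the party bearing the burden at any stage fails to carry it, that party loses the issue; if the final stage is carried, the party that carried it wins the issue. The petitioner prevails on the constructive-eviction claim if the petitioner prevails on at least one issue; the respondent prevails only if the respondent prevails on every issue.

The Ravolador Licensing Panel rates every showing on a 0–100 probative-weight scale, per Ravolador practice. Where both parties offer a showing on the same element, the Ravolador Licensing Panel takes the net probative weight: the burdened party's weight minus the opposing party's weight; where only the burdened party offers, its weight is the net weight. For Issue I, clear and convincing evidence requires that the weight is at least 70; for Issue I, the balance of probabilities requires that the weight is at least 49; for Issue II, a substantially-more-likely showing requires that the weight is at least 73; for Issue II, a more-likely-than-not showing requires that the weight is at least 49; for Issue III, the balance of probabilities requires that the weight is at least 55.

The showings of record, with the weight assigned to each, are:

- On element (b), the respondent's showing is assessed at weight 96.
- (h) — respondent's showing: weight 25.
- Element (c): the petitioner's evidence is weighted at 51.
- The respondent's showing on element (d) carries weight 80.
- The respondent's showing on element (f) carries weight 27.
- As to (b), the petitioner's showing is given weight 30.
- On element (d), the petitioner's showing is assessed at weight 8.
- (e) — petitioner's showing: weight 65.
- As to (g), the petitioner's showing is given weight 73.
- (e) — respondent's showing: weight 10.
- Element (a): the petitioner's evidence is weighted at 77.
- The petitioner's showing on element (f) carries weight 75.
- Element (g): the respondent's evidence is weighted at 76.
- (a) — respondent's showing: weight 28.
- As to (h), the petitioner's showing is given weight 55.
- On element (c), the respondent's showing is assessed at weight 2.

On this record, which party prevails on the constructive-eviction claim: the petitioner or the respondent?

petitioner

— Issue I —
At Stage I.1 the petitioner must meet the balance of probabilities (weight is at least 49): on (a) the weight is 77 less the opposing 28 gives net 49, ≥ 49, so (a) meets the standard.
  All elements met. The burden passes to the respondent.
At Stage I.2 the respondent must meet clear and convincing evidence (weight is at least 70): on (b) the weight is 96 less the opposing 30 gives net 66, which does not reach 70, so (b) does not meet the standard.
  Not every element is met, so the respondent fails to carry Stage I.2.
So the petitioner prevails on this issue.
— Issue II —
Stage II.1 (petitioner, a more-likely-than-not showing, weight is at least 49): (c) net 51−2=49 ≥ 49 — meets.
  Stage II.1 carried; the burden shifts to the respondent.
Stage II.2 (respondent, a substantially-more-likely showing, weight is at least 73): (d) net 80−8=72 < 73 — fails.
  The respondent does not carry Stage II.2.
The petitioner prevails on this issue.
— Issue III —
Stage III.1 (petitioner, the balance of probabilities, weight is at least 55): (e) net 65−10=55 ≥ 55 — meets; (f) net 75−27=48 < 55 — fails.
  Stage III.1 not carried; the petitioner fails its burden.
The analysis ends at Stage III.1; the respondent prevails on this issue.
Per-issue: Issue I → petitioner; Issue II → petitioner; Issue III → respondent. The petitioner must prevail on at least one issue; overall, the petitioner prevails.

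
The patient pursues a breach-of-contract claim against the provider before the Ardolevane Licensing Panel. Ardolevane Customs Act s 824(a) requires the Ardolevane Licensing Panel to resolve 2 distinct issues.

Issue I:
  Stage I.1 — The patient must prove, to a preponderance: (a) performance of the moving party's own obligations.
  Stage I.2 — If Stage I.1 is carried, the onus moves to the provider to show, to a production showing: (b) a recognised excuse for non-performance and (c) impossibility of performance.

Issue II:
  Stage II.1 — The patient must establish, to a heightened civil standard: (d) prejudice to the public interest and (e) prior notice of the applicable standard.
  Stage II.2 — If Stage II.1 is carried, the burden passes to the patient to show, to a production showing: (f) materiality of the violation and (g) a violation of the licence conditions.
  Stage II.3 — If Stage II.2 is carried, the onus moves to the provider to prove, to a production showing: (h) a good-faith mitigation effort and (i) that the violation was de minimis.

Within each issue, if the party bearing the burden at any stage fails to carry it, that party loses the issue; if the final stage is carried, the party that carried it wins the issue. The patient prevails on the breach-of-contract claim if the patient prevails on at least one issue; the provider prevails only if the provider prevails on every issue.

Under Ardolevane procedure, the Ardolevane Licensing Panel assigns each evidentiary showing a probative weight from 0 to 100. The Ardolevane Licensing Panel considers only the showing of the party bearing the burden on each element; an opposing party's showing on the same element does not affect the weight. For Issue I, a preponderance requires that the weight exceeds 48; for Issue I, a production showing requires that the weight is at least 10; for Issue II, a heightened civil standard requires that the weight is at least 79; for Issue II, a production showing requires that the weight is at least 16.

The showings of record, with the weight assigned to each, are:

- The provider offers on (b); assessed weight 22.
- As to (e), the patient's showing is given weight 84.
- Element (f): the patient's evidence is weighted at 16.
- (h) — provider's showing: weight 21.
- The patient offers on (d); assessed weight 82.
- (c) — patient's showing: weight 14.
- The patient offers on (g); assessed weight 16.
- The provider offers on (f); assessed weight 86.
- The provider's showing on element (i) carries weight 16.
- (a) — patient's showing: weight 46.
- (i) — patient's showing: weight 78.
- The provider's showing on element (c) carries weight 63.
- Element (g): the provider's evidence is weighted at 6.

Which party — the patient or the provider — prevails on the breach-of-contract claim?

provider

— Issue I —
At Stage I.1 the patient must meet a preponderance (weight exceeds 48): on (a) the weight is 46, which does not exceed 48, so (a) does not meet the standard.
  Not every element is met, so the patient fails to carry Stage I.1.
The provider prevails on this issue.
— Issue II —
Stage II.1 (patient, a heightened civil standard, weight is at least 79): (d) 82 ≥ 79 — meets; (e) 84 ≥ 79 — meets.
  All elements met. The patient retains the burden for Stage II.2.
Stage II.2 (patient, a production showing, weight is at least 16): (f) 16 (provider's 86 disregarded) ≥ 16 — meets; (g) 16 (provider's 6 disregarded) ≥ 16 — meets.
  The patient carries Stage II.2; the provider now bears the burden.
Stage II.3 (provider, a production showing, weight is at least 16): (h) 21 ≥ 16 — meets; (i) 16 (patient's 78 disregarded) ≥ 16 — meets.
  Stage II.3 carried; the final stage is satisfied.
All stages carried — the provider prevails on this issue.
Per-issue: Issue I → provider; Issue II → provider. The patient must prevail on at least one issue; overall, the provider prevails.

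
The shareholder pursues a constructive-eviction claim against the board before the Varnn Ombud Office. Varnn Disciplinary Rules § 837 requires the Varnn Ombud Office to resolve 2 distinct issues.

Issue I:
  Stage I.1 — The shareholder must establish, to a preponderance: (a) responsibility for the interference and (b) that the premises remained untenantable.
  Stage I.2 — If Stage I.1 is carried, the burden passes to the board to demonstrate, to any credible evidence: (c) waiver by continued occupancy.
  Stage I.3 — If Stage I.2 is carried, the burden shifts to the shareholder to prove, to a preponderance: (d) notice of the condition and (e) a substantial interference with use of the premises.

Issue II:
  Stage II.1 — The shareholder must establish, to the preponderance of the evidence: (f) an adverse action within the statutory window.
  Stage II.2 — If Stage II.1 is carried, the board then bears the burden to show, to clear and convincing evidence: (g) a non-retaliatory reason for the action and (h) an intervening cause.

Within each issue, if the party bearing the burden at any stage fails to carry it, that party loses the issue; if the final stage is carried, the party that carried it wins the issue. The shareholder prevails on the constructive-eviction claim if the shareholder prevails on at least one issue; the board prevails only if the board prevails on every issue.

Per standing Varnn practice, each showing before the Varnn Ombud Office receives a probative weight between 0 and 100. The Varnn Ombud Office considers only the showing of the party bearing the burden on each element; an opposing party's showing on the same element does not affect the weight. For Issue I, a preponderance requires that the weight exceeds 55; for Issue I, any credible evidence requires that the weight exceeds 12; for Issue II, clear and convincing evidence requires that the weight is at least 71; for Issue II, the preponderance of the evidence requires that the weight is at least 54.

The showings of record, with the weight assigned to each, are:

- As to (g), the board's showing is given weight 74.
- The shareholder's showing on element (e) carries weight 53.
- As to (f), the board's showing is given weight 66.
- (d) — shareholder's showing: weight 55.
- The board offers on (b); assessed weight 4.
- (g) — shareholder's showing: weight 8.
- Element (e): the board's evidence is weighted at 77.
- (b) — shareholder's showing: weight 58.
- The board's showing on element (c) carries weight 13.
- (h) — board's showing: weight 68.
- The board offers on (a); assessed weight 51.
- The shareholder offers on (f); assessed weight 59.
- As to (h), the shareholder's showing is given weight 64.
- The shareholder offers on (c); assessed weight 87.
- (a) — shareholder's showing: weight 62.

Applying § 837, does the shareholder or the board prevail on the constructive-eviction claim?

— Issue I —
Stage I.1 (shareholder, a preponderance, weight exceeds 55): (a) 62 (board's 51 disregarded) > 55 — meets; (b) 58 (board's 4 disregarded) > 55 — meets.
  The shareholder carries Stage I.1; the board now bears the burden.
Stage I.2 (board, any credible evidence, weight exceeds 12): (c) 13 (shareholder's 87 disregarded) > 12 — meets.
  All elements met. The burden passes to the shareholder.
Stage I.3 (shareholder, a preponderance, weight exceeds 55): (d) 55 ≤ 55 — fails; (e) 53 (board's 77 disregarded) ≤ 55 — fails.
  The shareholder does not carry Stage I.3.
The board prevails on this issue.
— Issue II —
At Stage II.1 the shareholder must meet the preponderance of the evidence (weight is at least 54): on (f) the weight is 59 (the board's 66 is given no effect), ≥ 54, so (f) meets the standard.
  Stage II.1 is satisfied; the onus moves to the board.
At Stage II.2 the board must meet clear and convincing evidence (weight is at least 71): on (g) the weight is 74 (the shareholder's 8 is given no effect), ≥ 71, so (g) meets the standard; on (h) the weight is 68 (the shareholder's 64 is given no effect), which does not reach 71, so (h) does not meet the standard.
  The board does not carry Stage II.2.
The shareholder prevails on this issue.
Per-issue: Issue I → board; Issue II → shareholder. The shareholder must prevail on at least one issue; overall, the shareholder prevails.

shareholder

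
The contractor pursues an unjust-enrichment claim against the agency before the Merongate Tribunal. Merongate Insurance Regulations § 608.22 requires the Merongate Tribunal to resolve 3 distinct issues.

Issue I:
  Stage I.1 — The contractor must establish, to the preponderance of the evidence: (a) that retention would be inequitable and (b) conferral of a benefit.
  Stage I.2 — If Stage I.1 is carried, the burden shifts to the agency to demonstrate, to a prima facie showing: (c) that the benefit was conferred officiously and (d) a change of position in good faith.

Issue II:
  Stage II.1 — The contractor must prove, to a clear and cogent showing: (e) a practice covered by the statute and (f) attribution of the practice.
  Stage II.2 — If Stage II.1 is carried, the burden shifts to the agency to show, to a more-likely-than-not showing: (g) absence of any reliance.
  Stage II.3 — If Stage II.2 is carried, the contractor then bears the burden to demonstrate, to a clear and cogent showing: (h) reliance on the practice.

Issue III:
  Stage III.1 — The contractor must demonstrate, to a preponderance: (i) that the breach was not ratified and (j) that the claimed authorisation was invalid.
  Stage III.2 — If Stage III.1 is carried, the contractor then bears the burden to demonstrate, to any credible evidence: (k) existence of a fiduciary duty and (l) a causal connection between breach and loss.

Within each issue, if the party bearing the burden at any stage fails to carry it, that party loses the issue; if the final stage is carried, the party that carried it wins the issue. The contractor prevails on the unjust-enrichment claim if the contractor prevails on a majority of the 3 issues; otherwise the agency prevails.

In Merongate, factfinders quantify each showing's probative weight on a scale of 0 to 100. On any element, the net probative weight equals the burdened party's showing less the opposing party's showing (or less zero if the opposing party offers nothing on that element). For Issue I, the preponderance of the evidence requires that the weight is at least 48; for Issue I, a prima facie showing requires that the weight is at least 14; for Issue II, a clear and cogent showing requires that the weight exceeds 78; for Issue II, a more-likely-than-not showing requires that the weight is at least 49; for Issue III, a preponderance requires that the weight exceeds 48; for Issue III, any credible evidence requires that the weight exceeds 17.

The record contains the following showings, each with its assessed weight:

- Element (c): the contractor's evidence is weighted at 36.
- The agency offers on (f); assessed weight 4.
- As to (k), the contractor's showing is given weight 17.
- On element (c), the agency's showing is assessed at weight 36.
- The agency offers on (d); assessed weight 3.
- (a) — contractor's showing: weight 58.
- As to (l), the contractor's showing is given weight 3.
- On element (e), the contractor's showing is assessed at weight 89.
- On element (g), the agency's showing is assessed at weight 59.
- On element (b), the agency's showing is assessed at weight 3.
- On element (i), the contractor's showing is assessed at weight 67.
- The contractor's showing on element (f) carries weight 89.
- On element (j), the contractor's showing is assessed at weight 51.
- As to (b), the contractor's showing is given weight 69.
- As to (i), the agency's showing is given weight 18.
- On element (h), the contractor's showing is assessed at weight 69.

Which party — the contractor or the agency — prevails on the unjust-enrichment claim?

— Issue I —
Stage I.1 (contractor, the preponderance of the evidence, weight is at least 48): (a) 58 ≥ 48 — meets; (b) net 69−3=66 ≥ 48 — meets.
  The contractor carries Stage I.1; the agency now bears the burden.
Stage I.2 (agency, a prima facie showing, weight is at least 14): (c) net 36−36=0 < 14 — fails; (d) 3 < 14 — fails.
  Not every element is met, so the agency fails to carry Stage I.2.
The contractor prevails on this issue.
— Issue II —
Stage II.1 — burden on contractor; standard: a clear and cogent showing (weight exceeds 78).
    (e): 89 > 78 [met]
    (f): 89 − 4 = 85 > 78 [met]
  Stage II.1 is satisfied; the onus moves to the agency.
Stage II.2 — burden on agency; standard: a more-likely-than-not showing (weight is at least 49).
    (g): 59 ≥ 49 [met]
  The agency carries Stage II.2; the contractor now bears the burden.
Stage II.3 — burden on contractor; standard: a clear and cogent showing (weight exceeds 78).
    (h): 69 ≤ 78 [not met]
  The contractor does not carry Stage II.3.
The agency prevails on this issue.
— Issue III —
At Stage III.1 the contractor must meet a preponderance (weight exceeds 48): on (i) the weight is 67 less the opposing 18 gives net 49, > 48, so (i) meets the standard; on (j) the weight is 51, > 48, so (j) meets the standard.
  Stage III.1 is satisfied; the contractor continues to bear the burden.
At Stage III.2 the contractor must meet any credible evidence (weight exceeds 17): on (k) the weight is 17, ≤ 17, so (k) does not meet the standard; on (l) the weight is 3, which does not exceed 17, so (l) does not meet the standard.
  The contractor does not carry Stage III.2.
So the agency prevails on this issue.
Per-issue: Issue I → contractor; Issue II → agency; Issue III → agency. The contractor must prevail on a majority of issues; overall, the agency prevails.

agency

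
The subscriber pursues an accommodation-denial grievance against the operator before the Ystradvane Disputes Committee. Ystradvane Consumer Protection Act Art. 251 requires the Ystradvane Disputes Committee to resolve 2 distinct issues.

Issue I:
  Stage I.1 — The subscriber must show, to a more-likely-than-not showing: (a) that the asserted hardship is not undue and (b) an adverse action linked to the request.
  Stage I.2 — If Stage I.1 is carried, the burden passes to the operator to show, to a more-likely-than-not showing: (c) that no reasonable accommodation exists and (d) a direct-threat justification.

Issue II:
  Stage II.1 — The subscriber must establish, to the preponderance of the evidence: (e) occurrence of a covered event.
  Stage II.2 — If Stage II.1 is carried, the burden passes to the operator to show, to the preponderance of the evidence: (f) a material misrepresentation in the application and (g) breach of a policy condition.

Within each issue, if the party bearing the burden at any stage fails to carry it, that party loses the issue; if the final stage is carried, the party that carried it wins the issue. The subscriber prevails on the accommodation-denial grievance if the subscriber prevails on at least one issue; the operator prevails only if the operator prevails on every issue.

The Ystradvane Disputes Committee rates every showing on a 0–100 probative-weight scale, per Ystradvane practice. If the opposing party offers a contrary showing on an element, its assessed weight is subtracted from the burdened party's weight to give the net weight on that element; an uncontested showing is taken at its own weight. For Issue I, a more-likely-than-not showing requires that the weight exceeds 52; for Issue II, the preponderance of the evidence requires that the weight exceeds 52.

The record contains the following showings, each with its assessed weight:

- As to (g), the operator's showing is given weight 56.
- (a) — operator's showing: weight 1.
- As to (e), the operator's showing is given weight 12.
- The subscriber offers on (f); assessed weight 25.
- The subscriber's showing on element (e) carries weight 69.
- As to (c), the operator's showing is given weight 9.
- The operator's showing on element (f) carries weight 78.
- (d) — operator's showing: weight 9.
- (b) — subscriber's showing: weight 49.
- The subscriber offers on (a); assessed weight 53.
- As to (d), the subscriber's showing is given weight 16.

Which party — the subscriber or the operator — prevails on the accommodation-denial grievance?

operator

— Issue I —
At Stage I.1 the subscriber must meet a more-likely-than-not showing (weight exceeds 52): on (a) the weight is 53 less the opposing 1 gives net 52, ≤ 52, so (a) does not meet the standard; on (b) the weight is 49, ≤ 52, so (b) does not meet the standard.
  The subscriber does not carry Stage I.1.
So the operator prevails on this issue.
— Issue II —
At Stage II.1 the subscriber must meet the preponderance of the evidence (weight exceeds 52): on (e) the weight is 69 less the opposing 12 gives net 57, which does exceed 52, so (e) meets the standard.
  Stage II.1 is satisfied; the onus moves to the operator.
At Stage II.2 the operator must meet the preponderance of the evidence (weight exceeds 52): on (f) the weight is 78 less the opposing 25 gives net 53, > 52, so (f) meets the standard; on (g) the weight is 56, > 52, so (g) meets the standard.
  All elements met at the final stage.
Every stage carried; the operator prevails on this issue.
Per-issue: Issue I → operator; Issue II → operator. The subscriber must prevail on at least one issue; overall, the operator prevails.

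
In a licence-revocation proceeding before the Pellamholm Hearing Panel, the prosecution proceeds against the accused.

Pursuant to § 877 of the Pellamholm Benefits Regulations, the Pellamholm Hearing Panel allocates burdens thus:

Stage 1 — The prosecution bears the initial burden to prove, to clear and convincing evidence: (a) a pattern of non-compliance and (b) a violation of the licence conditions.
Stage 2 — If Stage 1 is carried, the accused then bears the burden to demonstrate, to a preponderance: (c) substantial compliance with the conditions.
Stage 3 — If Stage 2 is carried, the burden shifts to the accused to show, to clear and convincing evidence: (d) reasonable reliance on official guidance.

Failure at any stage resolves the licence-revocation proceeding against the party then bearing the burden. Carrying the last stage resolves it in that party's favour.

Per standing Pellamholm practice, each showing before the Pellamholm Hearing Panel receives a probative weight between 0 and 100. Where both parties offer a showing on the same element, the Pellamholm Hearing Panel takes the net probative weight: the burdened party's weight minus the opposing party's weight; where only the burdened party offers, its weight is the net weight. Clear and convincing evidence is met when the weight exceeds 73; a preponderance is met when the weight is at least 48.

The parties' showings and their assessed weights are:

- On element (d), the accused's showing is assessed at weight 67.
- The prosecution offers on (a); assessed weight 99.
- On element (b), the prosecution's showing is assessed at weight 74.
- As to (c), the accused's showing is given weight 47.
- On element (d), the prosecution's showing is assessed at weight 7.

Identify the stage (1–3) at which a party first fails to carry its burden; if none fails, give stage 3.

Stage 1 — burden on prosecution; standard: clear and convincing evidence (weight exceeds 73).
    (a): 99 > 73 [met]
    (b): 74 > 73 [met]
  All elements met. The burden passes to the accused.
Stage 2 — burden on accused; standard: a preponderance (weight is at least 48).
    (c): 47 < 48 [not met]
  Not every element is met, so the accused fails to carry Stage 2.
The analysis ends at Stage 2; the prosecution prevails.

stage 2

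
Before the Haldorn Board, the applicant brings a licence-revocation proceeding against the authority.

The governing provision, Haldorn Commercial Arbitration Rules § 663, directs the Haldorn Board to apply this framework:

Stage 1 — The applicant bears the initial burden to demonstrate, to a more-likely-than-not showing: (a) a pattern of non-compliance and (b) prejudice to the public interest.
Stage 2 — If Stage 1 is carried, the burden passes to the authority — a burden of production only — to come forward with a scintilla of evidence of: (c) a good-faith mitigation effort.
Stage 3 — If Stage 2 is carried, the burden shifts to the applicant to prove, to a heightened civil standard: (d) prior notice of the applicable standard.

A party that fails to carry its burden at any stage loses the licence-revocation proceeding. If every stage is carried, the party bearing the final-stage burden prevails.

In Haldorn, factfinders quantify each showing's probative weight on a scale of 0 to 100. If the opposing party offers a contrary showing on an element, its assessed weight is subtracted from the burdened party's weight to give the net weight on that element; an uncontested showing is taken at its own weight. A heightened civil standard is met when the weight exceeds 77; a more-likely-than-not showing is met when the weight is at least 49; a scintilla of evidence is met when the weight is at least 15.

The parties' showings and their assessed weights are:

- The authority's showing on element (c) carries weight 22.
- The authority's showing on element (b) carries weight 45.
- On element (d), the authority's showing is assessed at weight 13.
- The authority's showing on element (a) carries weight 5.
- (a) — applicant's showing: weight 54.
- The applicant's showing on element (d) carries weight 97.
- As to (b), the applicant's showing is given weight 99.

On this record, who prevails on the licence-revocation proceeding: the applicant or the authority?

Stage 1 — burden on applicant; standard: a more-likely-than-not showing (weight is at least 49).
    (a): 54 − 5 = 49 ≥ 49 [met]
    (b): 99 − 45 = 54 ≥ 49 [met]
  Stage 1 carried; the burden shifts to the authority.
Stage 2 — burden on authority; standard: a scintilla of evidence (weight is at least 15).
    (c): 22 ≥ 15 [met]
  The authority carries Stage 2; the applicant now bears the burden.
Stage 3 — burden on applicant; standard: a heightened civil standard (weight exceeds 77).
    (d): 97 − 13 = 84 > 77 [met]
  All elements met at the final stage.
All stages carried — the applicant prevails.

applicant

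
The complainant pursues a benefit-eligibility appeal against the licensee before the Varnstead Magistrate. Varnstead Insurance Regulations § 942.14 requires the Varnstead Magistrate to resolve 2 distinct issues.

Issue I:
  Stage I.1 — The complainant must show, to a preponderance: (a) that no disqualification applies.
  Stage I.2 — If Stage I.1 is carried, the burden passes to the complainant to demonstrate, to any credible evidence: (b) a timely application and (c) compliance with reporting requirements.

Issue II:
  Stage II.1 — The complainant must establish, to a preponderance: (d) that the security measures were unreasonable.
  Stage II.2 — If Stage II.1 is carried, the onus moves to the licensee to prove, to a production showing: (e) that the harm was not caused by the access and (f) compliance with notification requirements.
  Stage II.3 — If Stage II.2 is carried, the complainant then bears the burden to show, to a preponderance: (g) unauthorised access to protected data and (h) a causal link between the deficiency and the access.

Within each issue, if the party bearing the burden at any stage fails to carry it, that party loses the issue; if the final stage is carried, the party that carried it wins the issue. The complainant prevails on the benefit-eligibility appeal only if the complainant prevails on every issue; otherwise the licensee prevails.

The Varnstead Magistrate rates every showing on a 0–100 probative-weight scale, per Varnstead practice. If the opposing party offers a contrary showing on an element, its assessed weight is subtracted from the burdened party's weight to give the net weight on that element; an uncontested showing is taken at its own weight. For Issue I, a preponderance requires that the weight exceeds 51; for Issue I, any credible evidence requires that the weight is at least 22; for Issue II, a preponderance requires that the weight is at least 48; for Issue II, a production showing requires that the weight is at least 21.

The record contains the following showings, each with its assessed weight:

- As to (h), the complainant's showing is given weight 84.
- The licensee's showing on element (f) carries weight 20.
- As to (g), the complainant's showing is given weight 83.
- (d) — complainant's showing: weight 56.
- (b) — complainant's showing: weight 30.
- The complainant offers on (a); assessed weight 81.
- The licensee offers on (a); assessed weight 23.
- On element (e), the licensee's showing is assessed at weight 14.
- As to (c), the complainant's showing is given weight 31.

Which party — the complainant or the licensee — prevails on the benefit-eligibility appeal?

— Issue I —
At Stage I.1 the complainant must meet a preponderance (weight exceeds 51): on (a) the weight is 81 less the opposing 23 gives net 58, which does exceed 51, so (a) meets the standard.
  Stage I.1 is satisfied; the complainant continues to bear the burden.
At Stage I.2 the complainant must meet any credible evidence (weight is at least 22): on (b) the weight is 30, which does reach 22, so (b) meets the standard; on (c) the weight is 31, which does reach 22, so (c) meets the standard.
  Stage I.2 carried; the final stage is satisfied.
Every stage carried; the complainant prevails on this issue.
— Issue II —
Stage II.1 (complainant, a preponderance, weight is at least 48): (d) 56 ≥ 48 — meets.
  Stage II.1 carried; the burden shifts to the licensee.
Stage II.2 (licensee, a production showing, weight is at least 21): (e) 14 < 21 — fails; (f) 20 < 21 — fails.
  The licensee does not carry Stage II.2.
The complainant prevails on this issue.
Per-issue: Issue I → complainant; Issue II → complainant. The complainant must prevail on every issue; overall, the complainant prevails.

complainant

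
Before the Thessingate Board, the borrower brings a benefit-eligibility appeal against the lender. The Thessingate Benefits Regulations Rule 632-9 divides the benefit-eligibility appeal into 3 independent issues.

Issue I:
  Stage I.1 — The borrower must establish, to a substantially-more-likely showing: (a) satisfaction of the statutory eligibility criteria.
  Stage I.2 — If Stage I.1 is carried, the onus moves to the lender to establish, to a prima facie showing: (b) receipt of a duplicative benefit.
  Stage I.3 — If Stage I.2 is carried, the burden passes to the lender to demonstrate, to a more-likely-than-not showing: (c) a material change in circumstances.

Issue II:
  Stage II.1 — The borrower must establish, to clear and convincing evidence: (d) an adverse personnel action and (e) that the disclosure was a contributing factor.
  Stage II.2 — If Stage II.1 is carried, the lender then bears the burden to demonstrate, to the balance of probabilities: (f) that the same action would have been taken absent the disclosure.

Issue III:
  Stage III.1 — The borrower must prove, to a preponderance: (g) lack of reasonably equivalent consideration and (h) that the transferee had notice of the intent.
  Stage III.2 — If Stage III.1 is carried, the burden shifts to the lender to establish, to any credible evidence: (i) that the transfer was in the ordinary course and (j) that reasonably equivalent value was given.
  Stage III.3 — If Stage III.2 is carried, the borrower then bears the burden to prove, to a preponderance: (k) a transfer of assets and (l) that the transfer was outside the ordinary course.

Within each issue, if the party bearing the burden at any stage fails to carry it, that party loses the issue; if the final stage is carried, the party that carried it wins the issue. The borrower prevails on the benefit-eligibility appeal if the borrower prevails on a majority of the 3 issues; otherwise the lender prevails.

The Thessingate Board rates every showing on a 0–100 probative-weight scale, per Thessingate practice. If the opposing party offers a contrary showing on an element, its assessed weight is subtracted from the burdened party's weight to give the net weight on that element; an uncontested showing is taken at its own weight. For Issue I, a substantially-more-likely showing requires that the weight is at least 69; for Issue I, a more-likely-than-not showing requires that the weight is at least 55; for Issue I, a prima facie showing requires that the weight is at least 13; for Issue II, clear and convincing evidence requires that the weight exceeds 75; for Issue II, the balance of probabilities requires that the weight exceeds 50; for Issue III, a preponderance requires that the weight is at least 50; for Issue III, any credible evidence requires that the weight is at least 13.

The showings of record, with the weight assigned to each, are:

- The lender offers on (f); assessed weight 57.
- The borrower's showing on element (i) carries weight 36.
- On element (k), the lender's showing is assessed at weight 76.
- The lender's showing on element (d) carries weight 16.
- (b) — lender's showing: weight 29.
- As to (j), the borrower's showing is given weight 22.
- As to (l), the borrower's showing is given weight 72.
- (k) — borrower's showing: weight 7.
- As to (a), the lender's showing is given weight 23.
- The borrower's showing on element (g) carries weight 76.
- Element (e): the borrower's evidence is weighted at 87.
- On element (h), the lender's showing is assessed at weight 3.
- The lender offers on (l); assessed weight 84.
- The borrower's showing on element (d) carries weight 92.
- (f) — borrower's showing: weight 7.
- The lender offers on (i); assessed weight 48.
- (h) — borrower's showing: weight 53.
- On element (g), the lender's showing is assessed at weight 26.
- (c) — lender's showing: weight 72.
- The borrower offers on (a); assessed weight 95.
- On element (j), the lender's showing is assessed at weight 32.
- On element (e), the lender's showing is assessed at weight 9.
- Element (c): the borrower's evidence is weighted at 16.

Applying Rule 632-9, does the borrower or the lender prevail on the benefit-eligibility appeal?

borrower

— Issue I —
Stage I.1 (borrower, a substantially-more-likely showing, weight is at least 69): (a) net 95−23=72 ≥ 69 — meets.
  The borrower carries Stage I.1; the lender now bears the burden.
Stage I.2 (lender, a prima facie showing, weight is at least 13): (b) 29 ≥ 13 — meets.
  Stage I.2 is satisfied; the lender continues to bear the burden.
Stage I.3 (lender, a more-likely-than-not showing, weight is at least 55): (c) net 72−16=56 ≥ 55 — meets.
  All elements met at the final stage.
With every stage satisfied, the lender prevails on this issue.
— Issue II —
At Stage II.1 the borrower must meet clear and convincing evidence (weight exceeds 75): on (d) the weight is 92 less the opposing 16 gives net 76, which does exceed 75, so (d) meets the standard; on (e) the weight is 87 less the opposing 9 gives net 78, which does exceed 75, so (e) meets the standard.
  The borrower carries Stage II.1; the lender now bears the burden.
At Stage II.2 the lender must meet the balance of probabilities (weight exceeds 50): on (f) the weight is 57 less the opposing 7 gives net 50, ≤ 50, so (f) does not meet the standard.
  Stage II.2 not carried; the lender fails its burden.
The borrower prevails on this issue.
— Issue III —
Stage III.1 — burden on borrower; standard: a preponderance (weight is at least 50).
    (g): 76 − 26 = 50 ≥ 50 [met]
    (h): 53 − 3 = 50 ≥ 50 [met]
  All elements met. The burden passes to the lender.
Stage III.2 — burden on lender; standard: any credible evidence (weight is at least 13).
    (i): 48 − 36 = 12 < 13 [not met]
    (j): 32 − 22 = 10 < 13 [not met]
  Stage III.2 not carried; the lender fails its burden.
The analysis ends at Stage III.2; the borrower prevails on this issue.
Per-issue: Issue I → lender; Issue II → borrower; Issue III → borrower. The borrower must prevail on a majority of issues; overall, the borrower prevails.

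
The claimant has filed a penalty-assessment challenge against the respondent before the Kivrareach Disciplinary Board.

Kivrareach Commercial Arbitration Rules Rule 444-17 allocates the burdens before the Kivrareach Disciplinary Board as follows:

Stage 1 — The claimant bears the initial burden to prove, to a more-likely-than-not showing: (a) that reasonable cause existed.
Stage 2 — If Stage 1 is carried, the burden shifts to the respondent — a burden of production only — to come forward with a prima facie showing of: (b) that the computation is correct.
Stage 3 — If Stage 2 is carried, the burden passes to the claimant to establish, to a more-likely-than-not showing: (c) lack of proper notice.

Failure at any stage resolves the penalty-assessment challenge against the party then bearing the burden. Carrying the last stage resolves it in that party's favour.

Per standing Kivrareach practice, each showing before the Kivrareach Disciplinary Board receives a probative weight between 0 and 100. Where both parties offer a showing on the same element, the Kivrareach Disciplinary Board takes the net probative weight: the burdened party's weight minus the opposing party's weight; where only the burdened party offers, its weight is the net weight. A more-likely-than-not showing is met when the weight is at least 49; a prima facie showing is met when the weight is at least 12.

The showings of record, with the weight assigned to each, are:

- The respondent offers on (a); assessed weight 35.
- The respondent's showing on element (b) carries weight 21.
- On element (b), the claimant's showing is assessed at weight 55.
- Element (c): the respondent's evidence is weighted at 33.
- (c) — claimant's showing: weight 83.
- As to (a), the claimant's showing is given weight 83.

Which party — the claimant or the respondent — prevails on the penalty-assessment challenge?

respondent

Stage 1 — burden on claimant; standard: a more-likely-than-not showing (weight is at least 49).
    (a): 83 − 35 = 48 < 49 [not met]
  Stage 1 not carried; the claimant fails its burden.
The analysis ends at Stage 1; the respondent prevails.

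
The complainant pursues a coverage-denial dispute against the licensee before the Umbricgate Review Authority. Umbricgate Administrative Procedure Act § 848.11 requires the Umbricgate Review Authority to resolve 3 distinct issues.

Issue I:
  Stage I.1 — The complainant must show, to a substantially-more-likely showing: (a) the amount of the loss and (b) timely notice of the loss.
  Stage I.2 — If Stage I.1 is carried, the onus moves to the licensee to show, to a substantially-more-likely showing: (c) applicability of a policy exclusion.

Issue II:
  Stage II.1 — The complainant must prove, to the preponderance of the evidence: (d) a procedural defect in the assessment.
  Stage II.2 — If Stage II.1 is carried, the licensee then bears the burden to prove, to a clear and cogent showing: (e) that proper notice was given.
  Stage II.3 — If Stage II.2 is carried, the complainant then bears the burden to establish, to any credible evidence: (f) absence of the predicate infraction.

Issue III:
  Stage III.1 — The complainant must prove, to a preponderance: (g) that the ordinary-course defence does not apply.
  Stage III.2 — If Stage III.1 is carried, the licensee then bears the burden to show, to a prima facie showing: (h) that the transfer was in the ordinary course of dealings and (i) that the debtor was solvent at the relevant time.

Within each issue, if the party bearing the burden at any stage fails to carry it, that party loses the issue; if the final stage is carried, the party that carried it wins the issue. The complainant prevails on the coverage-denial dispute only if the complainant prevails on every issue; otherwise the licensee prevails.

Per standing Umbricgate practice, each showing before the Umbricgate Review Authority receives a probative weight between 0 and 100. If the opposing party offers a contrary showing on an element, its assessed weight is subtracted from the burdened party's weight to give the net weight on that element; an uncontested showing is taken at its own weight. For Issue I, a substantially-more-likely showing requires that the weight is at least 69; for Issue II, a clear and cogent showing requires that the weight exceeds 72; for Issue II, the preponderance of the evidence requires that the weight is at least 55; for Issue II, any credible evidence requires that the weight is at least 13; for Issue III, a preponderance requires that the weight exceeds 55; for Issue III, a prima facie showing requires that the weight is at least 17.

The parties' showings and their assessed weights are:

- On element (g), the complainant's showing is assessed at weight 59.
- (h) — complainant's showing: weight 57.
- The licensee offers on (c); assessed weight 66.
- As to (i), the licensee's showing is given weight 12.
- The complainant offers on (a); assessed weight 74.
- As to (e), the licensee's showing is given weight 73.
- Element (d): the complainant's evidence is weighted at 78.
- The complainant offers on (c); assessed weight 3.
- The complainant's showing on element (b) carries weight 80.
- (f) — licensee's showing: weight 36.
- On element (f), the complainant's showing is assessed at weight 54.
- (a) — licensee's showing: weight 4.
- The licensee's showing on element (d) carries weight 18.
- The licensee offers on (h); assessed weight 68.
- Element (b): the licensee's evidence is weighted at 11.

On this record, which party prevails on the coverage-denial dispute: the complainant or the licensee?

— Issue I —
Stage I.1 (complainant, a substantially-more-likely showing, weight is at least 69): (a) net 74−4=70 ≥ 69 — meets; (b) net 80−11=69 ≥ 69 — meets.
  All elements met. The burden passes to the licensee.
Stage I.2 (licensee, a substantially-more-likely showing, weight is at least 69): (c) net 66−3=63 < 69 — fails.
  Stage I.2 not carried; the licensee fails its burden.
The complainant prevails on this issue.
— Issue II —
Stage II.1 (complainant, the preponderance of the evidence, weight is at least 55): (d) net 78−18=60 ≥ 55 — meets.
  Stage II.1 is satisfied; the onus moves to the licensee.
Stage II.2 (licensee, a clear and cogent showing, weight exceeds 72): (e) 73 > 72 — meets.
  Stage II.2 is satisfied; the onus moves to the complainant.
Stage II.3 (complainant, any credible evidence, weight is at least 13): (f) net 54−36=18 ≥ 13 — meets.
  Stage II.3 carried; the final stage is satisfied.
Every stage carried; the complainant prevails on this issue.
— Issue III —
At Stage III.1 the complainant must meet a preponderance (weight exceeds 55): on (g) the weight is 59, > 55, so (g) meets the standard.
  Stage III.1 is satisfied; the onus moves to the licensee.
At Stage III.2 the licensee must meet a prima facie showing (weight is at least 17): on (h) the weight is 68 less the opposing 57 gives net 11, < 17, so (h) does not meet the standard; on (i) the weight is 12, which does not reach 17, so (i) does not meet the standard.
  Stage III.2 not carried; the licensee fails its burden.
So the complainant prevails on this issue.
Per-issue: Issue I → complainant; Issue II → complainant; Issue III → complainant. The complainant must prevail on every issue; overall, the complainant prevails.

complainant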